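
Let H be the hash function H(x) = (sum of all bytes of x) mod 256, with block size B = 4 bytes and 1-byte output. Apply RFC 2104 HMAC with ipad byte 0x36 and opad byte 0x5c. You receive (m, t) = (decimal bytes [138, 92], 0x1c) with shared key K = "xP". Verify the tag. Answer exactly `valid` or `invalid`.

Key "xP" = 78 50 is 2 bytes ≤ B = 4; zero-pad to 4 bytes: K' = 78 50 00 00.
K' ⊕ ipad = 4e 66 36 36; K' ⊕ opad = 24 0c 5c 5c.
Inner hash: sum = 78+102+54+54+138+92 = 518; mod 256 = 6 → 06.
Outer hash (recomputed tag): sum = 36+12+92+92+6 = 238 → ee.
Recomputed tag = ee; claimed = 1c → mismatch.

invalid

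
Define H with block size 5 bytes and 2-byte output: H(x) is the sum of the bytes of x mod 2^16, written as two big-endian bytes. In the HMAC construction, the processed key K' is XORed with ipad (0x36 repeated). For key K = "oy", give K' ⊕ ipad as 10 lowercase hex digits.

594f363636

Key "oy" = 6f 79 is 2 bytes ≤ B = 5; zero-pad to 5 bytes: K' = 6f 79 00 00 00.
XOR each byte with 0x36: 6f⊕36=59, 79⊕36=4f, 00⊕36=36, 00⊕36=36, 00⊕36=36.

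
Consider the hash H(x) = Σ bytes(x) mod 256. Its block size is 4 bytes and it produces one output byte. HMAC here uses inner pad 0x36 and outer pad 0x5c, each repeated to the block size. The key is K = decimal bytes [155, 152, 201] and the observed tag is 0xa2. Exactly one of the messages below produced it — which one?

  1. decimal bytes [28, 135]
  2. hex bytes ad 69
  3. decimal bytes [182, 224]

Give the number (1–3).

3

Key decimal bytes [155, 152, 201] = 9b 98 c9 is 3 bytes ≤ B = 4; zero-pad to 4 bytes: K' = 9b 98 c9 00.
K' ⊕ ipad = ad ae ff 36; K' ⊕ opad = c7 c4 95 5c.
m1: inner = H(ad ae ff 36 1c 87) = 33; tag = H(c7 c4 95 5c 33) = af
m2: inner = H(ad ae ff 36 ad 69) = a6; tag = H(c7 c4 95 5c a6) = 22
m3: inner = H(ad ae ff 36 b6 e0) = 26; tag = H(c7 c4 95 5c 26) = a2 ← matches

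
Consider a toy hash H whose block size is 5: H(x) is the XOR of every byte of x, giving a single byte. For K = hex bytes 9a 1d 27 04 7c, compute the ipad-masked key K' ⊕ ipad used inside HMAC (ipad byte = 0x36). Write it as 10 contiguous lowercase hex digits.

Key hex bytes 9a 1d 27 04 7c is exactly B = 5 bytes: K' = 9a 1d 27 04 7c.
XOR each byte with 0x36: 9a⊕36=ac, 1d⊕36=2b, 27⊕36=11, 04⊕36=32, 7c⊕36=4a.

ac2b11324a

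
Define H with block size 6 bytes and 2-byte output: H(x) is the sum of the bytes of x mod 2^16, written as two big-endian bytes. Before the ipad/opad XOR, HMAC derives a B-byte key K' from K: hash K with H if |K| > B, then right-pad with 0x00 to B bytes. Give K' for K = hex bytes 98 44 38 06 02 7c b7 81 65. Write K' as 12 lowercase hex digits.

033500000000

|K| = 9 > B = 6, so first hash the key.
H(K): sum = 152+68+56+6+2+124+183+129+101 = 821 → 03 35.
Zero-pad H(K) = 03 35 to 6 bytes: K' = 03 35 00 00 00 00.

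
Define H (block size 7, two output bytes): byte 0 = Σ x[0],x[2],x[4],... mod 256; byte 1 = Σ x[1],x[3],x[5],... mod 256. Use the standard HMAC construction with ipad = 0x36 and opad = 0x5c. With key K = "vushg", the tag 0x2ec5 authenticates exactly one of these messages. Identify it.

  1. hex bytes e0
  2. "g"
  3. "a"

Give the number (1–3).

2

Key "vushg" = 76 75 73 68 67 is 5 bytes ≤ B = 7; zero-pad to 7 bytes: K' = 76 75 73 68 67 00 00.
K' ⊕ ipad = 40 43 45 5e 51 36 36; K' ⊕ opad = 2a 29 2f 34 3b 5c 5c.
m1: inner = H(40 43 45 5e 51 36 36 e0) = 0c b7; tag = H(2a 29 2f 34 3b 5c 5c 0c b7) = a7c5
m2: inner = H(40 43 45 5e 51 36 36 67) = 0c 3e; tag = H(2a 29 2f 34 3b 5c 5c 0c 3e) = 2ec5 ← matches
m3: inner = H(40 43 45 5e 51 36 36 61) = 0c 38; tag = H(2a 29 2f 34 3b 5c 5c 0c 38) = 28c5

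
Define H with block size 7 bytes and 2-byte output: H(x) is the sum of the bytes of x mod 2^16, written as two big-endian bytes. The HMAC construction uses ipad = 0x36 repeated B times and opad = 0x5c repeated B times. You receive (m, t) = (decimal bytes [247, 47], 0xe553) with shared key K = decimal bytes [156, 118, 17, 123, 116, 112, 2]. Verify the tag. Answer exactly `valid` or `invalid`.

invalid

Key decimal bytes [156, 118, 17, 123, 116, 112, 2] = 9c 76 11 7b 74 70 02 is exactly B = 7 bytes: K' = 9c 76 11 7b 74 70 02.
K' ⊕ ipad = aa 40 27 4d 42 46 34; K' ⊕ opad = c0 2a 4d 27 28 2c 5e.
Inner hash: sum = 170+64+39+77+66+70+52+247+47 = 832 → 03 40.
Outer hash (recomputed tag): sum = 192+42+77+39+40+44+94+3+64 = 595 → 02 53.
Recomputed tag = 0253; claimed = e553 → mismatch.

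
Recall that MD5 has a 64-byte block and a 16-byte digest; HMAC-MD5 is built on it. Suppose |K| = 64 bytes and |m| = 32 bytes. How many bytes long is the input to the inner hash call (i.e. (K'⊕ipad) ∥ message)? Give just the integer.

Key is 64 ≤ 64 bytes, zero-padded: |K'| = 64.
Inner input = (K'⊕ipad) ∥ m → 64 + 32 = 96 bytes.

96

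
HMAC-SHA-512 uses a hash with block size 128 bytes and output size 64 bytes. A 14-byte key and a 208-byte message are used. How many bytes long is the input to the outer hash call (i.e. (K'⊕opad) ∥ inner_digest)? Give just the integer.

192

Key is 14 ≤ 128 bytes, zero-padded: |K'| = 128.
Outer input = (K'⊕opad) ∥ H(inner) → 128 + 64 = 192 bytes.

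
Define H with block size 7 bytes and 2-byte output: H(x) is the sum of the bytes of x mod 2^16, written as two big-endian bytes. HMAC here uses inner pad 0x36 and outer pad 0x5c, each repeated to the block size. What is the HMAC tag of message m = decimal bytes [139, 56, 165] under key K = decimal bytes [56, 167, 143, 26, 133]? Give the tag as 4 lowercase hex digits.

0418

Key decimal bytes [56, 167, 143, 26, 133] = 38 a7 8f 1a 85 is 5 bytes ≤ B = 7; zero-pad to 7 bytes: K' = 38 a7 8f 1a 85 00 00.
K' ⊕ ipad = 0e 91 b9 2c b3 36 36.  K' ⊕ opad = 64 fb d3 46 d9 5c 5c.
Inner input = (K'⊕ipad) ∥ m = 0e 91 b9 2c b3 36 36 ∥ 8b 38 a5.
Inner hash: sum = 14+145+185+44+179+54+54+139+56+165 = 1035 → 04 0b.
Outer input = (K'⊕opad) ∥ inner = 64 fb d3 46 d9 5c 5c ∥ 04 0b.
Outer hash (tag): sum = 100+251+211+70+217+92+92+4+11 = 1048 → 04 18.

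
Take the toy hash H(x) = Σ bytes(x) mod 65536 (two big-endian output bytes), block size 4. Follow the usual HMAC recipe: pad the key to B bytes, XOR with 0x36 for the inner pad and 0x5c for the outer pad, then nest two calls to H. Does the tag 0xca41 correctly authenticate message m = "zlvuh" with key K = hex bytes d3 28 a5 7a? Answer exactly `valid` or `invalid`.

invalid

Key hex bytes d3 28 a5 7a is exactly B = 4 bytes: K' = d3 28 a5 7a.
K' ⊕ ipad = e5 1e 93 4c; K' ⊕ opad = 8f 74 f9 26.
Inner hash: sum = 229+30+147+76+122+108+118+117+104 = 1051 → 04 1b.
Outer hash (recomputed tag): sum = 143+116+249+38+4+27 = 577 → 02 41.
Recomputed tag = 0241; claimed = ca41 → mismatch.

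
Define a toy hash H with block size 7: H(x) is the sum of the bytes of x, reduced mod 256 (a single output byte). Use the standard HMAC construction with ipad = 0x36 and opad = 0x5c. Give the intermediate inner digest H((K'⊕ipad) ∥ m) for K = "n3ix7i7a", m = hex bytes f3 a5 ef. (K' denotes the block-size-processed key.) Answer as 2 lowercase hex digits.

Key "n3ix7i7a" = 6e 33 69 78 37 69 37 61 is 8 bytes > B = 7, so hash it first: H(key) = ba, then zero-pad to 7 bytes: K' = ba 00 00 00 00 00 00.
K' ⊕ ipad = 8c 36 36 36 36 36 36.
Inner input = 8c 36 36 36 36 36 36 ∥ f3 a5 ef.
Inner hash: sum = 140+54+54+54+54+54+54+243+165+239 = 1111; mod 256 = 87 → 57.

57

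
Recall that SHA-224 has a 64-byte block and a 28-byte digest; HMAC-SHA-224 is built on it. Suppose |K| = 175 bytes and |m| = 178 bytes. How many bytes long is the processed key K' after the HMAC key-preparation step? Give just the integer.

64

Key is 175 > 64 bytes, so it is hashed to 28 bytes then zero-padded to 64: |K'| = 64.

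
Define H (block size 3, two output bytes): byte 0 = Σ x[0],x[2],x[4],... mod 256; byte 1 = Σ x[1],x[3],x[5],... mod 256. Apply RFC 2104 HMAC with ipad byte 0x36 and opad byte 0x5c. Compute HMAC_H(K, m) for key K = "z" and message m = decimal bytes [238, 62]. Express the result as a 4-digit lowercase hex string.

a61c

Key "z" = 7a is 1 byte ≤ B = 3; zero-pad to 3 bytes: K' = 7a 00 00.
K' ⊕ ipad = 4c 36 36.  K' ⊕ opad = 26 5c 5c.
Inner input = (K'⊕ipad) ∥ m = 4c 36 36 ∥ ee 3e.
Inner hash: even-index sum = 192 mod 256 = 192; odd-index sum = 292 mod 256 = 36 → c0 24.
Outer input = (K'⊕opad) ∥ inner = 26 5c 5c ∥ c0 24.
Outer hash (tag): even-index sum = 166 mod 256 = 166; odd-index sum = 284 mod 256 = 28 → a6 1c.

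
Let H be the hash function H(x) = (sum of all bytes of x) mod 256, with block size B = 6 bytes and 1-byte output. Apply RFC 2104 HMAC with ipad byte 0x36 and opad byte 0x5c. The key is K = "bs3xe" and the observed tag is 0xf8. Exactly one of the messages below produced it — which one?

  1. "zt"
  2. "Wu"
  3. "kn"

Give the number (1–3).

1

Key "bs3xe" = 62 73 33 78 65 is 5 bytes ≤ B = 6; zero-pad to 6 bytes: K' = 62 73 33 78 65 00.
K' ⊕ ipad = 54 45 05 4e 53 36; K' ⊕ opad = 3e 2f 6f 24 39 5c.
m1: inner = H(54 45 05 4e 53 36 7a 74) = 63; tag = H(3e 2f 6f 24 39 5c 63) = f8 ← matches
m2: inner = H(54 45 05 4e 53 36 57 75) = 41; tag = H(3e 2f 6f 24 39 5c 41) = d6
m3: inner = H(54 45 05 4e 53 36 6b 6e) = 4e; tag = H(3e 2f 6f 24 39 5c 4e) = e3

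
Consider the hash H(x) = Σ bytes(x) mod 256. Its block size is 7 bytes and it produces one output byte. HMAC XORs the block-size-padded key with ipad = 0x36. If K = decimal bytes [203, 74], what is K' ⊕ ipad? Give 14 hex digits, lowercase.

fd7c3636363636

Key decimal bytes [203, 74] = cb 4a is 2 bytes ≤ B = 7; zero-pad to 7 bytes: K' = cb 4a 00 00 00 00 00.
XOR each byte with 0x36: cb⊕36=fd, 4a⊕36=7c, 00⊕36=36, 00⊕36=36, 00⊕36=36, 00⊕36=36, 00⊕36=36.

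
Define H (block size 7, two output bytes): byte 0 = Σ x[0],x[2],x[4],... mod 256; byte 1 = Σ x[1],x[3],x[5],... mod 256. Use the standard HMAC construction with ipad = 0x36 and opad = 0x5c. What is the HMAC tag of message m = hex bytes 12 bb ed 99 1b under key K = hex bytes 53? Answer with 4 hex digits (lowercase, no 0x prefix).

Key hex bytes 53 is 1 byte ≤ B = 7; zero-pad to 7 bytes: K' = 53 00 00 00 00 00 00.
K' ⊕ ipad = 65 36 36 36 36 36 36.  K' ⊕ opad = 0f 5c 5c 5c 5c 5c 5c.
Inner input = (K'⊕ipad) ∥ m = 65 36 36 36 36 36 36 ∥ 12 bb ed 99 1b.
Inner hash: even-index sum = 603 mod 256 = 91; odd-index sum = 444 mod 256 = 188 → 5b bc.
Outer input = (K'⊕opad) ∥ inner = 0f 5c 5c 5c 5c 5c 5c ∥ 5b bc.
Outer hash (tag): even-index sum = 479 mod 256 = 223; odd-index sum = 367 mod 256 = 111 → df 6f.

df6f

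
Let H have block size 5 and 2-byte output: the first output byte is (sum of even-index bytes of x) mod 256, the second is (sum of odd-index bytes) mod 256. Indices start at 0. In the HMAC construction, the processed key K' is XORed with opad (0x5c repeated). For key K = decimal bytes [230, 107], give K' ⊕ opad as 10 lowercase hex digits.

Key decimal bytes [230, 107] = e6 6b is 2 bytes ≤ B = 5; zero-pad to 5 bytes: K' = e6 6b 00 00 00.
XOR each byte with 0x5c: e6⊕5c=ba, 6b⊕5c=37, 00⊕5c=5c, 00⊕5c=5c, 00⊕5c=5c.

ba375c5c5c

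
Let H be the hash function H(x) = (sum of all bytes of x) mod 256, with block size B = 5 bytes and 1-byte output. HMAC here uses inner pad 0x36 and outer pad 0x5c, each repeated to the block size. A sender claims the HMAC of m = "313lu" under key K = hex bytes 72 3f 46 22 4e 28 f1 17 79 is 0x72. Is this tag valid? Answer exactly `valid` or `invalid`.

invalid

Key hex bytes 72 3f 46 22 4e 28 f1 17 79 is 9 bytes > B = 5, so hash it first: H(key) = 10, then zero-pad to 5 bytes: K' = 10 00 00 00 00.
K' ⊕ ipad = 26 36 36 36 36; K' ⊕ opad = 4c 5c 5c 5c 5c.
Inner hash: sum = 38+54+54+54+54+51+49+51+108+117 = 630; mod 256 = 118 → 76.
Outer hash (recomputed tag): sum = 76+92+92+92+92+118 = 562; mod 256 = 50 → 32.
Recomputed tag = 32; claimed = 72 → mismatch.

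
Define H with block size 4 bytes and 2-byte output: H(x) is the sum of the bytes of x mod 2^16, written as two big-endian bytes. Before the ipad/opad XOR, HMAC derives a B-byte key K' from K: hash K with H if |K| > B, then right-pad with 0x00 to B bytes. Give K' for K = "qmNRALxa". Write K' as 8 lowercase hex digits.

|K| = 8 > B = 4, so first hash the key.
H(K): sum = 113+109+78+82+65+76+120+97 = 740 → 02 e4.
Zero-pad H(K) = 02 e4 to 4 bytes: K' = 02 e4 00 00.

02e40000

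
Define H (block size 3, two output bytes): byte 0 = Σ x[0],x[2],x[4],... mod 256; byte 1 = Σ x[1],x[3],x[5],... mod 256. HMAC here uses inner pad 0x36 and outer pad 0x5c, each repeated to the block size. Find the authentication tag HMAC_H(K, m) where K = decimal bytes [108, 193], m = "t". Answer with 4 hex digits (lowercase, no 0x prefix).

f72d

Key decimal bytes [108, 193] = 6c c1 is 2 bytes ≤ B = 3; zero-pad to 3 bytes: K' = 6c c1 00.
K' ⊕ ipad = 5a f7 36.  K' ⊕ opad = 30 9d 5c.
Inner input = (K'⊕ipad) ∥ m = 5a f7 36 ∥ 74.
Inner hash: even-index sum = 144 mod 256 = 144; odd-index sum = 363 mod 256 = 107 → 90 6b.
Outer input = (K'⊕opad) ∥ inner = 30 9d 5c ∥ 90 6b.
Outer hash (tag): even-index sum = 247 mod 256 = 247; odd-index sum = 301 mod 256 = 45 → f7 2d.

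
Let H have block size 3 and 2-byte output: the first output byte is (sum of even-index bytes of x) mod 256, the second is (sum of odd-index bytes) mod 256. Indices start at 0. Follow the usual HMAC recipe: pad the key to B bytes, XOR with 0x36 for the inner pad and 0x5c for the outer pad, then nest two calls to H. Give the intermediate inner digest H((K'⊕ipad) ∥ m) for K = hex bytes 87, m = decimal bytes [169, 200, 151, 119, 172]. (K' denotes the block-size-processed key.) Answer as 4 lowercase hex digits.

Key hex bytes 87 is 1 byte ≤ B = 3; zero-pad to 3 bytes: K' = 87 00 00.
K' ⊕ ipad = b1 36 36.
Inner input = b1 36 36 ∥ a9 c8 97 77 ac.
Inner hash: even-index sum = 550 mod 256 = 38; odd-index sum = 546 mod 256 = 34 → 26 22.

2622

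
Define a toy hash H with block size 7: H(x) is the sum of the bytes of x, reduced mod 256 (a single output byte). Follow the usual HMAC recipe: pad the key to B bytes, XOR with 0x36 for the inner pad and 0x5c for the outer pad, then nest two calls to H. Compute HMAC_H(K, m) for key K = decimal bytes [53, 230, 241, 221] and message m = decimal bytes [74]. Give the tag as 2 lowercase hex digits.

d6

Key decimal bytes [53, 230, 241, 221] = 35 e6 f1 dd is 4 bytes ≤ B = 7; zero-pad to 7 bytes: K' = 35 e6 f1 dd 00 00 00.
K' ⊕ ipad = 03 d0 c7 eb 36 36 36.  K' ⊕ opad = 69 ba ad 81 5c 5c 5c.
Inner input = (K'⊕ipad) ∥ m = 03 d0 c7 eb 36 36 36 ∥ 4a.
Inner hash: sum = 3+208+199+235+54+54+54+74 = 881; mod 256 = 113 → 71.
Outer input = (K'⊕opad) ∥ inner = 69 ba ad 81 5c 5c 5c ∥ 71.
Outer hash (tag): sum = 105+186+173+129+92+92+92+113 = 982; mod 256 = 214 → d6.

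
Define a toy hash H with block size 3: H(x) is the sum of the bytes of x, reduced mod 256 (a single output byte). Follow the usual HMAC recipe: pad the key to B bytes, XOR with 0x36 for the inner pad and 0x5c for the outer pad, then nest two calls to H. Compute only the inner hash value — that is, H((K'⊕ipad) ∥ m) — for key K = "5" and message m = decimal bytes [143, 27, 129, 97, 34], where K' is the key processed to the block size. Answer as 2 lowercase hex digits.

1d

Key "5" = 35 is 1 byte ≤ B = 3; zero-pad to 3 bytes: K' = 35 00 00.
K' ⊕ ipad = 03 36 36.
Inner input = 03 36 36 ∥ 8f 1b 81 61 22.
Inner hash: sum = 3+54+54+143+27+129+97+34 = 541; mod 256 = 29 → 1d.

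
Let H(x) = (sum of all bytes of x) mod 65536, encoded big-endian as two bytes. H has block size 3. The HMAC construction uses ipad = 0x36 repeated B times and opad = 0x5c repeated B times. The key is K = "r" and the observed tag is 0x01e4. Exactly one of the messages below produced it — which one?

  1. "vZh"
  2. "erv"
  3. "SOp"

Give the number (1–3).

2

Key "r" = 72 is 1 byte ≤ B = 3; zero-pad to 3 bytes: K' = 72 00 00.
K' ⊕ ipad = 44 36 36; K' ⊕ opad = 2e 5c 5c.
m1: inner = H(44 36 36 76 5a 68) = 01 e8; tag = H(2e 5c 5c 01 e8) = 01cf
m2: inner = H(44 36 36 65 72 76) = 01 fd; tag = H(2e 5c 5c 01 fd) = 01e4 ← matches
m3: inner = H(44 36 36 53 4f 70) = 01 c2; tag = H(2e 5c 5c 01 c2) = 01a9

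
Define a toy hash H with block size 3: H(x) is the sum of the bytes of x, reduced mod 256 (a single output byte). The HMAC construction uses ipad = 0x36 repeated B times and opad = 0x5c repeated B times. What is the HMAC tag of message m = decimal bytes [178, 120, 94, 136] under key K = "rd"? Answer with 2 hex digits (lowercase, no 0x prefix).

9e

Key "rd" = 72 64 is 2 bytes ≤ B = 3; zero-pad to 3 bytes: K' = 72 64 00.
K' ⊕ ipad = 44 52 36.  K' ⊕ opad = 2e 38 5c.
Inner input = (K'⊕ipad) ∥ m = 44 52 36 ∥ b2 78 5e 88.
Inner hash: sum = 68+82+54+178+120+94+136 = 732; mod 256 = 220 → dc.
Outer input = (K'⊕opad) ∥ inner = 2e 38 5c ∥ dc.
Outer hash (tag): sum = 46+56+92+220 = 414; mod 256 = 158 → 9e.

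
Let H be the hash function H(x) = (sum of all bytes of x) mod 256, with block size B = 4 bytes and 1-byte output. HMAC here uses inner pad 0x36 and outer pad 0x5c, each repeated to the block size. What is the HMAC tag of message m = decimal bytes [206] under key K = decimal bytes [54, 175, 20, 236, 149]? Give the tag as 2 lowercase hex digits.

Key decimal bytes [54, 175, 20, 236, 149] = 36 af 14 ec 95 is 5 bytes > B = 4, so hash it first: H(key) = 7a, then zero-pad to 4 bytes: K' = 7a 00 00 00.
K' ⊕ ipad = 4c 36 36 36.  K' ⊕ opad = 26 5c 5c 5c.
Inner input = (K'⊕ipad) ∥ m = 4c 36 36 36 ∥ ce.
Inner hash: sum = 76+54+54+54+206 = 444; mod 256 = 188 → bc.
Outer input = (K'⊕opad) ∥ inner = 26 5c 5c 5c ∥ bc.
Outer hash (tag): sum = 38+92+92+92+188 = 502; mod 256 = 246 → f6.

f6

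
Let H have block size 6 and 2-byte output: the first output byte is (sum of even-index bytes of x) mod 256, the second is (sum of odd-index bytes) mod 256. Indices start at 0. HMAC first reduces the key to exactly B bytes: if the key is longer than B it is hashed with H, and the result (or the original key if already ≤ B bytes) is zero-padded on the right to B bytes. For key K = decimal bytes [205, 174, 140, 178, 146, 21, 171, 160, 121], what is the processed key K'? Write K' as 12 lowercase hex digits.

0f1500000000

|K| = 9 > B = 6, so first hash the key.
H(K): even-index sum = 783 mod 256 = 15; odd-index sum = 533 mod 256 = 21 → 0f 15.
Zero-pad H(K) = 0f 15 to 6 bytes: K' = 0f 15 00 00 00 00.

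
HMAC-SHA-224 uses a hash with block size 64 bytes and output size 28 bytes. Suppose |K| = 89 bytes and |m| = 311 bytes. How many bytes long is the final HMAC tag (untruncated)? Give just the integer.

28

The tag is one SHA-224 digest: 28 bytes.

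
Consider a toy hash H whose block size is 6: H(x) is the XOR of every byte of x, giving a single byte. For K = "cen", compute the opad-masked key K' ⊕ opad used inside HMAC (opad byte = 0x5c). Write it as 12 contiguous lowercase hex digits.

Key "cen" = 63 65 6e is 3 bytes ≤ B = 6; zero-pad to 6 bytes: K' = 63 65 6e 00 00 00.
XOR each byte with 0x5c: 63⊕5c=3f, 65⊕5c=39, 6e⊕5c=32, 00⊕5c=5c, 00⊕5c=5c, 00⊕5c=5c.

3f39325c5c5c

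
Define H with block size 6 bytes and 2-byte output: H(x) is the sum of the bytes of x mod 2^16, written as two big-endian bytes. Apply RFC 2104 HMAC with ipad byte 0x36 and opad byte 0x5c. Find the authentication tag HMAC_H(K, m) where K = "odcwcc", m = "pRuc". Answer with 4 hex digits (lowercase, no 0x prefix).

01db

Key "odcwcc" = 6f 64 63 77 63 63 is exactly B = 6 bytes: K' = 6f 64 63 77 63 63.
K' ⊕ ipad = 59 52 55 41 55 55.  K' ⊕ opad = 33 38 3f 2b 3f 3f.
Inner input = (K'⊕ipad) ∥ m = 59 52 55 41 55 55 ∥ 70 52 75 63.
Inner hash: sum = 89+82+85+65+85+85+112+82+117+99 = 901 → 03 85.
Outer input = (K'⊕opad) ∥ inner = 33 38 3f 2b 3f 3f ∥ 03 85.
Outer hash (tag): sum = 51+56+63+43+63+63+3+133 = 475 → 01 db.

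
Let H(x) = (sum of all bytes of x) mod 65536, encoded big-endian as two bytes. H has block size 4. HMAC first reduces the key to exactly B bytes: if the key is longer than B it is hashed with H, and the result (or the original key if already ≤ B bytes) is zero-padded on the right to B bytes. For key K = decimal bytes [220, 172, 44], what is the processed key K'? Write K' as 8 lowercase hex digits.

dcac2c00

Key decimal bytes [220, 172, 44] = dc ac 2c is 3 bytes ≤ B = 4; zero-pad to 4 bytes: K' = dc ac 2c 00.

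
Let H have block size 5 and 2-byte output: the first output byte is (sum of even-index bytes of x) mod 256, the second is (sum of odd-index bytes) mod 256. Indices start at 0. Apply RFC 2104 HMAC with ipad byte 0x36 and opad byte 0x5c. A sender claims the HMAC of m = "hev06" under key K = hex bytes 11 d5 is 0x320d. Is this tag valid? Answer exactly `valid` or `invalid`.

valid

Key hex bytes 11 d5 is 2 bytes ≤ B = 5; zero-pad to 5 bytes: K' = 11 d5 00 00 00.
K' ⊕ ipad = 27 e3 36 36 36; K' ⊕ opad = 4d 89 5c 5c 5c.
Inner hash: even-index sum = 296 mod 256 = 40; odd-index sum = 557 mod 256 = 45 → 28 2d.
Outer hash (recomputed tag): even-index sum = 306 mod 256 = 50; odd-index sum = 269 mod 256 = 13 → 32 0d.
Recomputed tag = 320d; claimed = 320d → match.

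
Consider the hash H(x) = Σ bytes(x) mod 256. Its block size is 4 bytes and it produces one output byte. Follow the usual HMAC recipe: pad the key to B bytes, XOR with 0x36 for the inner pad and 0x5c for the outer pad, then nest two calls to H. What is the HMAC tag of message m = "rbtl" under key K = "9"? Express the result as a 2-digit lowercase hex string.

Key "9" = 39 is 1 byte ≤ B = 4; zero-pad to 4 bytes: K' = 39 00 00 00.
K' ⊕ ipad = 0f 36 36 36.  K' ⊕ opad = 65 5c 5c 5c.
Inner input = (K'⊕ipad) ∥ m = 0f 36 36 36 ∥ 72 62 74 6c.
Inner hash: sum = 15+54+54+54+114+98+116+108 = 613; mod 256 = 101 → 65.
Outer input = (K'⊕opad) ∥ inner = 65 5c 5c 5c ∥ 65.
Outer hash (tag): sum = 101+92+92+92+101 = 478; mod 256 = 222 → de.

de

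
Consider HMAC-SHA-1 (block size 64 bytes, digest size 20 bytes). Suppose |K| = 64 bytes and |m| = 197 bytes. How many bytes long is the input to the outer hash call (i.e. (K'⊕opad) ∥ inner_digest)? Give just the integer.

Key is 64 ≤ 64 bytes, zero-padded: |K'| = 64.
Outer input = (K'⊕opad) ∥ H(inner) → 64 + 20 = 84 bytes.

84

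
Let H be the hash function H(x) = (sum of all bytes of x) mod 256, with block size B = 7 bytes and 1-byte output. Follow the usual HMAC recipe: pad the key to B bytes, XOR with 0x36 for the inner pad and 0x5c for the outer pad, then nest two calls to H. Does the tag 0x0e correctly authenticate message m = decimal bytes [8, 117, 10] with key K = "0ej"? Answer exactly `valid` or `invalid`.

invalid

Key "0ej" = 30 65 6a is 3 bytes ≤ B = 7; zero-pad to 7 bytes: K' = 30 65 6a 00 00 00 00.
K' ⊕ ipad = 06 53 5c 36 36 36 36; K' ⊕ opad = 6c 39 36 5c 5c 5c 5c.
Inner hash: sum = 6+83+92+54+54+54+54+8+117+10 = 532; mod 256 = 20 → 14.
Outer hash (recomputed tag): sum = 108+57+54+92+92+92+92+20 = 607; mod 256 = 95 → 5f.
Recomputed tag = 5f; claimed = 0e → mismatch.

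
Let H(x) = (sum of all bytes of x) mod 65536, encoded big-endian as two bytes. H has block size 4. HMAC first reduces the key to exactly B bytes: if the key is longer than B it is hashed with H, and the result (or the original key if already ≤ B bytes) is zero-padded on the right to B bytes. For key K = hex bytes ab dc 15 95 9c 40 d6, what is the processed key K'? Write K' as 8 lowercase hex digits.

|K| = 7 > B = 4, so first hash the key.
H(K): sum = 171+220+21+149+156+64+214 = 995 → 03 e3.
Zero-pad H(K) = 03 e3 to 4 bytes: K' = 03 e3 00 00.

03e30000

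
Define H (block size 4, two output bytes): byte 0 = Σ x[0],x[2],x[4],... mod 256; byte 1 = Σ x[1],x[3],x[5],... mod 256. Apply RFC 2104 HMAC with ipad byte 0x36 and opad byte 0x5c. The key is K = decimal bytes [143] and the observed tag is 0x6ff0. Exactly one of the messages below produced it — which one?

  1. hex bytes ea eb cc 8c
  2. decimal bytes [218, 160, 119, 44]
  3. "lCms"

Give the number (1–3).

Key decimal bytes [143] = 8f is 1 byte ≤ B = 4; zero-pad to 4 bytes: K' = 8f 00 00 00.
K' ⊕ ipad = b9 36 36 36; K' ⊕ opad = d3 5c 5c 5c.
m1: inner = H(b9 36 36 36 ea eb cc 8c) = a5 e3; tag = H(d3 5c 5c 5c a5 e3) = d49b
m2: inner = H(b9 36 36 36 da a0 77 2c) = 40 38; tag = H(d3 5c 5c 5c 40 38) = 6ff0 ← matches
m3: inner = H(b9 36 36 36 6c 43 6d 73) = c8 22; tag = H(d3 5c 5c 5c c8 22) = f7da

2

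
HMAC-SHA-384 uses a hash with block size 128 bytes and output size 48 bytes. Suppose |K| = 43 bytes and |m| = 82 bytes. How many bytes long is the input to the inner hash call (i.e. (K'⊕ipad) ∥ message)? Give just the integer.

210

Key is 43 ≤ 128 bytes, zero-padded: |K'| = 128.
Inner input = (K'⊕ipad) ∥ m → 128 + 82 = 210 bytes.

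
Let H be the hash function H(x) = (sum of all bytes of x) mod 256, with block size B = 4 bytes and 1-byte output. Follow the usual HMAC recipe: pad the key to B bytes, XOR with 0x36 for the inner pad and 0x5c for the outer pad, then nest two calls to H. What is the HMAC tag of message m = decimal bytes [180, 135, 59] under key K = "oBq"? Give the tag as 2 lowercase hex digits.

Key "oBq" = 6f 42 71 is 3 bytes ≤ B = 4; zero-pad to 4 bytes: K' = 6f 42 71 00.
K' ⊕ ipad = 59 74 47 36.  K' ⊕ opad = 33 1e 2d 5c.
Inner input = (K'⊕ipad) ∥ m = 59 74 47 36 ∥ b4 87 3b.
Inner hash: sum = 89+116+71+54+180+135+59 = 704; mod 256 = 192 → c0.
Outer input = (K'⊕opad) ∥ inner = 33 1e 2d 5c ∥ c0.
Outer hash (tag): sum = 51+30+45+92+192 = 410; mod 256 = 154 → 9a.

9a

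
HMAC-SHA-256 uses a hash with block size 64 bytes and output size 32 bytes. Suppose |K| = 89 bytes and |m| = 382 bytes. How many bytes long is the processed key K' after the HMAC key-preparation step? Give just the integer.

64

Key is 89 > 64 bytes, so it is hashed to 32 bytes then zero-padded to 64: |K'| = 64.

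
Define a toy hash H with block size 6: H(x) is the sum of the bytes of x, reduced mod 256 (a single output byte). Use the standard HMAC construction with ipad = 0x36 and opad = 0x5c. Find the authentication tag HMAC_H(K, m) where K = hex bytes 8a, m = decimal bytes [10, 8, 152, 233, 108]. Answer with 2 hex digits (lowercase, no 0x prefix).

6b

Key hex bytes 8a is 1 byte ≤ B = 6; zero-pad to 6 bytes: K' = 8a 00 00 00 00 00.
K' ⊕ ipad = bc 36 36 36 36 36.  K' ⊕ opad = d6 5c 5c 5c 5c 5c.
Inner input = (K'⊕ipad) ∥ m = bc 36 36 36 36 36 ∥ 0a 08 98 e9 6c.
Inner hash: sum = 188+54+54+54+54+54+10+8+152+233+108 = 969; mod 256 = 201 → c9.
Outer input = (K'⊕opad) ∥ inner = d6 5c 5c 5c 5c 5c ∥ c9.
Outer hash (tag): sum = 214+92+92+92+92+92+201 = 875; mod 256 = 107 → 6b.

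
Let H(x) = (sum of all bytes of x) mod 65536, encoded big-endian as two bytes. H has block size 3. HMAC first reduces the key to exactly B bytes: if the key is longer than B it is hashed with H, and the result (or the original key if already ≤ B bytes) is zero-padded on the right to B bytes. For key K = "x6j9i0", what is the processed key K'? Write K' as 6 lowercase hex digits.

01ea00

|K| = 6 > B = 3, so first hash the key.
H(K): sum = 120+54+106+57+105+48 = 490 → 01 ea.
Zero-pad H(K) = 01 ea to 3 bytes: K' = 01 ea 00.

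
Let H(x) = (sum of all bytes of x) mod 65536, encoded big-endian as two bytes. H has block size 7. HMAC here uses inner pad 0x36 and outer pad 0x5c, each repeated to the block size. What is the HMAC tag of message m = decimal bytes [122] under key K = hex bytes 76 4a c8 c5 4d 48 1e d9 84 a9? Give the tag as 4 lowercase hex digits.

Key hex bytes 76 4a c8 c5 4d 48 1e d9 84 a9 is 10 bytes > B = 7, so hash it first: H(key) = 05 06, then zero-pad to 7 bytes: K' = 05 06 00 00 00 00 00.
K' ⊕ ipad = 33 30 36 36 36 36 36.  K' ⊕ opad = 59 5a 5c 5c 5c 5c 5c.
Inner input = (K'⊕ipad) ∥ m = 33 30 36 36 36 36 36 ∥ 7a.
Inner hash: sum = 51+48+54+54+54+54+54+122 = 491 → 01 eb.
Outer input = (K'⊕opad) ∥ inner = 59 5a 5c 5c 5c 5c 5c ∥ 01 eb.
Outer hash (tag): sum = 89+90+92+92+92+92+92+1+235 = 875 → 03 6b.

036b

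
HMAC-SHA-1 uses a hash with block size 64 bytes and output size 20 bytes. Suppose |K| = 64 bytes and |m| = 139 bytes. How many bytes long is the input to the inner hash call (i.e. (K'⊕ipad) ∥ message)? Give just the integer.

Key is 64 ≤ 64 bytes, zero-padded: |K'| = 64.
Inner input = (K'⊕ipad) ∥ m → 64 + 139 = 203 bytes.

203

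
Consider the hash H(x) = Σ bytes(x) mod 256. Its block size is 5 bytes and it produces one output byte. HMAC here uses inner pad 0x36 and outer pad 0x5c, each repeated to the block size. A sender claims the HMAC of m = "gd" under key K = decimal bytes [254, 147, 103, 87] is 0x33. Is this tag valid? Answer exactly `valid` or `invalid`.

Key decimal bytes [254, 147, 103, 87] = fe 93 67 57 is 4 bytes ≤ B = 5; zero-pad to 5 bytes: K' = fe 93 67 57 00.
K' ⊕ ipad = c8 a5 51 61 36; K' ⊕ opad = a2 cf 3b 0b 5c.
Inner hash: sum = 200+165+81+97+54+103+100 = 800; mod 256 = 32 → 20.
Outer hash (recomputed tag): sum = 162+207+59+11+92+32 = 563; mod 256 = 51 → 33.
Recomputed tag = 33; claimed = 33 → match.

valid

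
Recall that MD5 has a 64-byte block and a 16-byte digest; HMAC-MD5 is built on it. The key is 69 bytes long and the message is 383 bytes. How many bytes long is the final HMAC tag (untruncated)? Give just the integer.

16

The tag is one MD5 digest: 16 bytes.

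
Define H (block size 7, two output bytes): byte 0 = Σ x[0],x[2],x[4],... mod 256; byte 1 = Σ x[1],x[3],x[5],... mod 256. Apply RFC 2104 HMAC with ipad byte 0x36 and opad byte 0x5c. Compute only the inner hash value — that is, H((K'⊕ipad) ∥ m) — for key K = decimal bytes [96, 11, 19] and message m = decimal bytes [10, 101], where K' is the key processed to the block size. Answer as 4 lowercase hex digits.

Key decimal bytes [96, 11, 19] = 60 0b 13 is 3 bytes ≤ B = 7; zero-pad to 7 bytes: K' = 60 0b 13 00 00 00 00.
K' ⊕ ipad = 56 3d 25 36 36 36 36.
Inner input = 56 3d 25 36 36 36 36 ∥ 0a 65.
Inner hash: even-index sum = 332 mod 256 = 76; odd-index sum = 179 mod 256 = 179 → 4c b3.

4cb3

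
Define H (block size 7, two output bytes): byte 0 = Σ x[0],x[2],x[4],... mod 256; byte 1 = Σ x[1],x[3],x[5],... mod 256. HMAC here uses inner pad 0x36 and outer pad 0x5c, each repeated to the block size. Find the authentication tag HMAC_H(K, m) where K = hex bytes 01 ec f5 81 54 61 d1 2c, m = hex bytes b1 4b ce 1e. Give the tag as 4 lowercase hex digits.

Key hex bytes 01 ec f5 81 54 61 d1 2c is 8 bytes > B = 7, so hash it first: H(key) = 1b fa, then zero-pad to 7 bytes: K' = 1b fa 00 00 00 00 00.
K' ⊕ ipad = 2d cc 36 36 36 36 36.  K' ⊕ opad = 47 a6 5c 5c 5c 5c 5c.
Inner input = (K'⊕ipad) ∥ m = 2d cc 36 36 36 36 36 ∥ b1 4b ce 1e.
Inner hash: even-index sum = 312 mod 256 = 56; odd-index sum = 695 mod 256 = 183 → 38 b7.
Outer input = (K'⊕opad) ∥ inner = 47 a6 5c 5c 5c 5c 5c ∥ 38 b7.
Outer hash (tag): even-index sum = 530 mod 256 = 18; odd-index sum = 406 mod 256 = 150 → 12 96.

1296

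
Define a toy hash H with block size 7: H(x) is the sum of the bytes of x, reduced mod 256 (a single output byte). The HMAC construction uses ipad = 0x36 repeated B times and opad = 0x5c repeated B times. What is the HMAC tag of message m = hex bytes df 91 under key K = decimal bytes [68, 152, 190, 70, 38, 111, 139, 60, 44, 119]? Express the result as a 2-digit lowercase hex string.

Key decimal bytes [68, 152, 190, 70, 38, 111, 139, 60, 44, 119] = 44 98 be 46 26 6f 8b 3c 2c 77 is 10 bytes > B = 7, so hash it first: H(key) = df, then zero-pad to 7 bytes: K' = df 00 00 00 00 00 00.
K' ⊕ ipad = e9 36 36 36 36 36 36.  K' ⊕ opad = 83 5c 5c 5c 5c 5c 5c.
Inner input = (K'⊕ipad) ∥ m = e9 36 36 36 36 36 36 ∥ df 91.
Inner hash: sum = 233+54+54+54+54+54+54+223+145 = 925; mod 256 = 157 → 9d.
Outer input = (K'⊕opad) ∥ inner = 83 5c 5c 5c 5c 5c 5c ∥ 9d.
Outer hash (tag): sum = 131+92+92+92+92+92+92+157 = 840; mod 256 = 72 → 48.

48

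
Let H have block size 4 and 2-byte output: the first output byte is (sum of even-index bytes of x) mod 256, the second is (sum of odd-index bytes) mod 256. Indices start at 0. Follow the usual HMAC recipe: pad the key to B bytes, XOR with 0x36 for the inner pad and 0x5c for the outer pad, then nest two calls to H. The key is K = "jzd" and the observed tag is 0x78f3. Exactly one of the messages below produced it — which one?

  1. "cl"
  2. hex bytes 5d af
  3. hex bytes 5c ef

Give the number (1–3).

Key "jzd" = 6a 7a 64 is 3 bytes ≤ B = 4; zero-pad to 4 bytes: K' = 6a 7a 64 00.
K' ⊕ ipad = 5c 4c 52 36; K' ⊕ opad = 36 26 38 5c.
m1: inner = H(5c 4c 52 36 63 6c) = 11 ee; tag = H(36 26 38 5c 11 ee) = 7f70
m2: inner = H(5c 4c 52 36 5d af) = 0b 31; tag = H(36 26 38 5c 0b 31) = 79b3
m3: inner = H(5c 4c 52 36 5c ef) = 0a 71; tag = H(36 26 38 5c 0a 71) = 78f3 ← matches

3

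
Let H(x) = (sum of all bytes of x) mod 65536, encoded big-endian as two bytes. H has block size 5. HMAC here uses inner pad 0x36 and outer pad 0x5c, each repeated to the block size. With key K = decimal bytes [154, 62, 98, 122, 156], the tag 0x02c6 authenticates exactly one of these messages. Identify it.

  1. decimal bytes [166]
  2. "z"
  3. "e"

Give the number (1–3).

2

Key decimal bytes [154, 62, 98, 122, 156] = 9a 3e 62 7a 9c is exactly B = 5 bytes: K' = 9a 3e 62 7a 9c.
K' ⊕ ipad = ac 08 54 4c aa; K' ⊕ opad = c6 62 3e 26 c0.
m1: inner = H(ac 08 54 4c aa a6) = 02 a4; tag = H(c6 62 3e 26 c0 02 a4) = 02f2
m2: inner = H(ac 08 54 4c aa 7a) = 02 78; tag = H(c6 62 3e 26 c0 02 78) = 02c6 ← matches
m3: inner = H(ac 08 54 4c aa 65) = 02 63; tag = H(c6 62 3e 26 c0 02 63) = 02b1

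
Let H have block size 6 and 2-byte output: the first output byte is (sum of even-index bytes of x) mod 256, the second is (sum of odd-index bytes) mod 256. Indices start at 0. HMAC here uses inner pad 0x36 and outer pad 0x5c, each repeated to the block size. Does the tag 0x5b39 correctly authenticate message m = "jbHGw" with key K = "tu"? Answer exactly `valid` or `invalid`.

Key "tu" = 74 75 is 2 bytes ≤ B = 6; zero-pad to 6 bytes: K' = 74 75 00 00 00 00.
K' ⊕ ipad = 42 43 36 36 36 36; K' ⊕ opad = 28 29 5c 5c 5c 5c.
Inner hash: even-index sum = 471 mod 256 = 215; odd-index sum = 344 mod 256 = 88 → d7 58.
Outer hash (recomputed tag): even-index sum = 439 mod 256 = 183; odd-index sum = 313 mod 256 = 57 → b7 39.
Recomputed tag = b739; claimed = 5b39 → mismatch.

invalid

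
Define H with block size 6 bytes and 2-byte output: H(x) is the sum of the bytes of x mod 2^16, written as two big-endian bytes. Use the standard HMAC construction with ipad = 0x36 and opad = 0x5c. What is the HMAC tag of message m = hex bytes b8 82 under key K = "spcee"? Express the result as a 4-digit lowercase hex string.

Key "spcee" = 73 70 63 65 65 is 5 bytes ≤ B = 6; zero-pad to 6 bytes: K' = 73 70 63 65 65 00.
K' ⊕ ipad = 45 46 55 53 53 36.  K' ⊕ opad = 2f 2c 3f 39 39 5c.
Inner input = (K'⊕ipad) ∥ m = 45 46 55 53 53 36 ∥ b8 82.
Inner hash: sum = 69+70+85+83+83+54+184+130 = 758 → 02 f6.
Outer input = (K'⊕opad) ∥ inner = 2f 2c 3f 39 39 5c ∥ 02 f6.
Outer hash (tag): sum = 47+44+63+57+57+92+2+246 = 608 → 02 60.

0260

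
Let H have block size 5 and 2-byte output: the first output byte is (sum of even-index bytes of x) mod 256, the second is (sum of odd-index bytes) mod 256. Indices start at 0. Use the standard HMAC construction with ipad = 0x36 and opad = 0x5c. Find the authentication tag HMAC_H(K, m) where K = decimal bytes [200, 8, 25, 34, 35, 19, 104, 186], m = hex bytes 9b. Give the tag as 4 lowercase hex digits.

Key decimal bytes [200, 8, 25, 34, 35, 19, 104, 186] = c8 08 19 22 23 13 68 ba is 8 bytes > B = 5, so hash it first: H(key) = 6c f7, then zero-pad to 5 bytes: K' = 6c f7 00 00 00.
K' ⊕ ipad = 5a c1 36 36 36.  K' ⊕ opad = 30 ab 5c 5c 5c.
Inner input = (K'⊕ipad) ∥ m = 5a c1 36 36 36 ∥ 9b.
Inner hash: even-index sum = 198 mod 256 = 198; odd-index sum = 402 mod 256 = 146 → c6 92.
Outer input = (K'⊕opad) ∥ inner = 30 ab 5c 5c 5c ∥ c6 92.
Outer hash (tag): even-index sum = 378 mod 256 = 122; odd-index sum = 461 mod 256 = 205 → 7a cd.

7acd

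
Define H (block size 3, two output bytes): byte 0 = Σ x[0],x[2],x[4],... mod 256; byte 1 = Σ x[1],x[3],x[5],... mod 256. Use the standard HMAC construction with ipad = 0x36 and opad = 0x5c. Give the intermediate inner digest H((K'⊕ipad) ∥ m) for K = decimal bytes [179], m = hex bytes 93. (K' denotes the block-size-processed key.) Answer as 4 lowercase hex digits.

Key decimal bytes [179] = b3 is 1 byte ≤ B = 3; zero-pad to 3 bytes: K' = b3 00 00.
K' ⊕ ipad = 85 36 36.
Inner input = 85 36 36 ∥ 93.
Inner hash: even-index sum = 187 mod 256 = 187; odd-index sum = 201 mod 256 = 201 → bb c9.

bbc9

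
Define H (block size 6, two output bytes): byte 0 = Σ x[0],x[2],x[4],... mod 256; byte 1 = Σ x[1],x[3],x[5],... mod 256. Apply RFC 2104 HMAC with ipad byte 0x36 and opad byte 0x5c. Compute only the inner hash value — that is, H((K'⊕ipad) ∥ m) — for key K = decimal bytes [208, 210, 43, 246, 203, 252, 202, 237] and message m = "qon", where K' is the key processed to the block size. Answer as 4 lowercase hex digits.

Key decimal bytes [208, 210, 43, 246, 203, 252, 202, 237] = d0 d2 2b f6 cb fc ca ed is 8 bytes > B = 6, so hash it first: H(key) = 90 b1, then zero-pad to 6 bytes: K' = 90 b1 00 00 00 00.
K' ⊕ ipad = a6 87 36 36 36 36.
Inner input = a6 87 36 36 36 36 ∥ 71 6f 6e.
Inner hash: even-index sum = 497 mod 256 = 241; odd-index sum = 354 mod 256 = 98 → f1 62.

f162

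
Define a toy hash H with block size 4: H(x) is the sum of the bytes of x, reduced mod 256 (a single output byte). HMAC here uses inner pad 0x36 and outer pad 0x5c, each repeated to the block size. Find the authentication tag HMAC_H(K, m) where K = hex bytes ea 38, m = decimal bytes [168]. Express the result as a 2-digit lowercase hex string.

d0

Key hex bytes ea 38 is 2 bytes ≤ B = 4; zero-pad to 4 bytes: K' = ea 38 00 00.
K' ⊕ ipad = dc 0e 36 36.  K' ⊕ opad = b6 64 5c 5c.
Inner input = (K'⊕ipad) ∥ m = dc 0e 36 36 ∥ a8.
Inner hash: sum = 220+14+54+54+168 = 510; mod 256 = 254 → fe.
Outer input = (K'⊕opad) ∥ inner = b6 64 5c 5c ∥ fe.
Outer hash (tag): sum = 182+100+92+92+254 = 720; mod 256 = 208 → d0.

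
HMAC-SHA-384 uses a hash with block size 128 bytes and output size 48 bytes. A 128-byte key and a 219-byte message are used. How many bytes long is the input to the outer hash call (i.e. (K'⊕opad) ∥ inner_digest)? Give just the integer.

176

Key is 128 ≤ 128 bytes, zero-padded: |K'| = 128.
Outer input = (K'⊕opad) ∥ H(inner) → 128 + 48 = 176 bytes.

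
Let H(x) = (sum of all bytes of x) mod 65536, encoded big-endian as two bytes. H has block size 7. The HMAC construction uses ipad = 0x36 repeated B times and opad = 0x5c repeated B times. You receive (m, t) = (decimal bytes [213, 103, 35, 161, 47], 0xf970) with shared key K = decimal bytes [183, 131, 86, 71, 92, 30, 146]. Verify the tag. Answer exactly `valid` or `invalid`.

invalid

Key decimal bytes [183, 131, 86, 71, 92, 30, 146] = b7 83 56 47 5c 1e 92 is exactly B = 7 bytes: K' = b7 83 56 47 5c 1e 92.
K' ⊕ ipad = 81 b5 60 71 6a 28 a4; K' ⊕ opad = eb df 0a 1b 00 42 ce.
Inner hash: sum = 129+181+96+113+106+40+164+213+103+35+161+47 = 1388 → 05 6c.
Outer hash (recomputed tag): sum = 235+223+10+27+0+66+206+5+108 = 880 → 03 70.
Recomputed tag = 0370; claimed = f970 → mismatch.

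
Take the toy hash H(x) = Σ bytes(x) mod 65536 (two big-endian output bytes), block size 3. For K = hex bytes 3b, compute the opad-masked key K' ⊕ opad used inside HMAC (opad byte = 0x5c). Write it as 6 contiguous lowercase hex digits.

Key hex bytes 3b is 1 byte ≤ B = 3; zero-pad to 3 bytes: K' = 3b 00 00.
XOR each byte with 0x5c: 3b⊕5c=67, 00⊕5c=5c, 00⊕5c=5c.

675c5c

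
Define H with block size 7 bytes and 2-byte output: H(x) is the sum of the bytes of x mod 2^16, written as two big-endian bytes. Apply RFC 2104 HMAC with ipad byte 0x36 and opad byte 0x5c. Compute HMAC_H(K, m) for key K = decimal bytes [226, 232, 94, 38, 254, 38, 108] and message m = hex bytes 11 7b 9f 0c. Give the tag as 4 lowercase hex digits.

03d1

Key decimal bytes [226, 232, 94, 38, 254, 38, 108] = e2 e8 5e 26 fe 26 6c is exactly B = 7 bytes: K' = e2 e8 5e 26 fe 26 6c.
K' ⊕ ipad = d4 de 68 10 c8 10 5a.  K' ⊕ opad = be b4 02 7a a2 7a 30.
Inner input = (K'⊕ipad) ∥ m = d4 de 68 10 c8 10 5a ∥ 11 7b 9f 0c.
Inner hash: sum = 212+222+104+16+200+16+90+17+123+159+12 = 1171 → 04 93.
Outer input = (K'⊕opad) ∥ inner = be b4 02 7a a2 7a 30 ∥ 04 93.
Outer hash (tag): sum = 190+180+2+122+162+122+48+4+147 = 977 → 03 d1.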